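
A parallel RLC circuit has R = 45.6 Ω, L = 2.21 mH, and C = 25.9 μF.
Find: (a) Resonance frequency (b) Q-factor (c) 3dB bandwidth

Step 1 — Resonance: ω₀ = 1/√(LC) = 1/√(0.00221·2.59e-05) = 4180 rad/s.
Step 2 — f₀ = ω₀/(2π) = 665.2 Hz.
Step 3 — Parallel Q: Q = R/(ω₀L) = 45.6/(4180·0.00221) = 4.936.
Step 4 — Bandwidth: Δω = ω₀/Q = 846.7 rad/s; BW = Δω/(2π) = 134.8 Hz.

(a) f₀ = 665.2 Hz  (b) Q = 4.936  (c) BW = 134.8 Hz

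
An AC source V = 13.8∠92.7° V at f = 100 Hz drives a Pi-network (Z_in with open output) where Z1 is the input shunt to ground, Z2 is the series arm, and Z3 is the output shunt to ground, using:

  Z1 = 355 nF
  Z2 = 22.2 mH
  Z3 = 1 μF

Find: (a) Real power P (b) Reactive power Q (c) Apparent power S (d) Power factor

Step 1 — Angular frequency: ω = 2π·f = 2π·100 = 628.3 rad/s.
Step 2 — Component impedances:
  Z1: Z = 1/(jωC) = -j/(ω·C) = 0 - j4483 Ω
  Z2: Z = jωL = j·628.3·0.0222 = 0 + j13.95 Ω
  Z3: Z = 1/(jωC) = -j/(ω·C) = 0 - j1592 Ω
Step 3 — With open output, the series arm Z2 and the output shunt Z3 appear in series to ground: Z2 + Z3 = 0 - j1578 Ω.
Step 4 — Parallel with input shunt Z1: Z_in = Z1 || (Z2 + Z3) = 0 - j1167 Ω = 1167∠-90.0° Ω.
Step 5 — Source phasor: V = 13.8∠92.7° V = -0.6501 + j13.78 V.
Step 6 — Current: I = V / Z = -0.01181 - j0.0005571 A = 0.01183∠-177.3° A.
Step 7 — Complex power: S = V·I* = 0 - j0.1632 VA.
Step 8 — Real power: P = Re(S) = 0 W.
Step 9 — Reactive power: Q = Im(S) = -0.1632 VAR.
Step 10 — Apparent power: |S| = 0.1632 VA.
Step 11 — Power factor: PF = P/|S| = 0 (leading).

(a) P = 0 W  (b) Q = -0.1632 VAR  (c) S = 0.1632 VA  (d) PF = 0 (leading)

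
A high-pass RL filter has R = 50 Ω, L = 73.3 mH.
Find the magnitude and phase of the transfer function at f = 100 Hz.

Step 1 — Angular frequency: ω = 2π·100 = 628.3 rad/s.
Step 2 — Transfer function: H(jω) = jωL/(R + jωL).
Step 3 — Numerator jωL = j·46.06; denominator R + jωL = 50 + j46.06.
Step 4 — H = 0.459 + j0.4983.
Step 5 — Magnitude: |H| = 0.6775 (-3.4 dB); phase: φ = 47.4°.

|H| = 0.6775 (-3.4 dB), φ = 47.4°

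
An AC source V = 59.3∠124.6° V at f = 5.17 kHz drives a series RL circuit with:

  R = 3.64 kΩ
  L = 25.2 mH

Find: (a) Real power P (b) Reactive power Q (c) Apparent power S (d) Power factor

Step 1 — Angular frequency: ω = 2π·f = 2π·5170 = 3.248e+04 rad/s.
Step 2 — Component impedances:
  R: Z = R = 3640 Ω
  L: Z = jωL = j·3.248e+04·0.0252 = 0 + j818.6 Ω
Step 3 — Series combination: Z_total = R + L = 3640 + j818.6 Ω = 3731∠12.7° Ω.
Step 4 — Source phasor: V = 59.3∠124.6° V = -33.67 + j48.81 V.
Step 5 — Current: I = V / Z = -0.005935 + j0.01474 A = 0.01589∠111.9° A.
Step 6 — Complex power: S = V·I* = 0.9196 + j0.2068 VA.
Step 7 — Real power: P = Re(S) = 0.9196 W.
Step 8 — Reactive power: Q = Im(S) = 0.2068 VAR.
Step 9 — Apparent power: |S| = 0.9425 VA.
Step 10 — Power factor: PF = P/|S| = 0.9756 (lagging).

(a) P = 0.9196 W  (b) Q = 0.2068 VAR  (c) S = 0.9425 VA  (d) PF = 0.9756 (lagging)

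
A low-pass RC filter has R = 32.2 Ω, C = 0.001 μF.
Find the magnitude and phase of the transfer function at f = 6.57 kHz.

Step 1 — Angular frequency: ω = 2π·6570 = 4.128e+04 rad/s.
Step 2 — Transfer function: H(jω) = 1/(1 + jωRC).
Step 3 — Denominator: 1 + jωRC = 1 + j·4.128e+04·32.2·1e-09 = 1 + j0.001329.
Step 4 — H = 1 - j0.001329.
Step 5 — Magnitude: |H| = 1 (-0.0 dB); phase: φ = -0.1°.

|H| = 1 (-0.0 dB), φ = -0.1°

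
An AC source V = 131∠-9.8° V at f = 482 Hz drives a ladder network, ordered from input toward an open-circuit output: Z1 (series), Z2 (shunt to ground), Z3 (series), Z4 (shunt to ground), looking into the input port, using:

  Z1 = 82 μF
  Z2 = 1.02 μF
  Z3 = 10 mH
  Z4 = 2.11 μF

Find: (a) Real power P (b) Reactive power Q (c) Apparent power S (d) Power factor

Step 1 — Angular frequency: ω = 2π·f = 2π·482 = 3028 rad/s.
Step 2 — Component impedances:
  Z1: Z = 1/(jωC) = -j/(ω·C) = 0 - j4.027 Ω
  Z2: Z = 1/(jωC) = -j/(ω·C) = 0 - j323.7 Ω
  Z3: Z = jωL = j·3028·0.01 = 0 + j30.28 Ω
  Z4: Z = 1/(jωC) = -j/(ω·C) = 0 - j156.5 Ω
Step 3 — Ladder network (open output): work backward from the far end, alternating series and parallel combinations. Z_in = 0 - j94.83 Ω = 94.83∠-90.0° Ω.
Step 4 — Source phasor: V = 131∠-9.8° V = 129.1 - j22.3 V.
Step 5 — Current: I = V / Z = 0.2351 + j1.361 A = 1.381∠80.2° A.
Step 6 — Complex power: S = V·I* = 0 - j181 VA.
Step 7 — Real power: P = Re(S) = 0 W.
Step 8 — Reactive power: Q = Im(S) = -181 VAR.
Step 9 — Apparent power: |S| = 181 VA.
Step 10 — Power factor: PF = P/|S| = 0 (leading).

(a) P = 0 W  (b) Q = -181 VAR  (c) S = 181 VA  (d) PF = 0 (leading)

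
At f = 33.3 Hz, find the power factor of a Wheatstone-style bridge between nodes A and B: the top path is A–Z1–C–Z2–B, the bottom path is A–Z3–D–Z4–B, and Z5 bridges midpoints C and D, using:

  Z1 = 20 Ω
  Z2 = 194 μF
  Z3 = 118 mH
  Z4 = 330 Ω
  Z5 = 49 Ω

Step 1 — Angular frequency: ω = 2π·f = 2π·33.3 = 209.2 rad/s.
Step 2 — Component impedances:
  Z1: Z = R = 20 Ω
  Z2: Z = 1/(jωC) = -j/(ω·C) = 0 - j24.64 Ω
  Z3: Z = jωL = j·209.2·0.118 = 0 + j24.69 Ω
  Z4: Z = R = 330 Ω
  Z5: Z = R = 49 Ω
Step 3 — Bridge requires nodal analysis (the Z5 bridge couples midpoints C and D, so the two paths cannot be reduced to a simple series/parallel combination). Setting node B to ground and injecting 1 A at node A, the 3-node admittance system at A, C, D solves to V_A = Z_AB = 16.76 - j20.62 Ω = 26.57∠-50.9° Ω.
Step 4 — Power factor: PF = cos(φ) = Re(Z)/|Z| = 16.76/26.57 = 0.6308.
Step 5 — Type: Im(Z) = -20.62 ⇒ leading (phase φ = -50.9°).

PF = 0.6308 (leading, φ = -50.9°)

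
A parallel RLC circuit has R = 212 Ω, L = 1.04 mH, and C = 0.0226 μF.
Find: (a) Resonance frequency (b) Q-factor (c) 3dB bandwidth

Step 1 — Resonance: ω₀ = 1/√(LC) = 1/√(0.00104·2.26e-08) = 2.063e+05 rad/s.
Step 2 — f₀ = ω₀/(2π) = 3.283e+04 Hz.
Step 3 — Parallel Q: Q = R/(ω₀L) = 212/(2.063e+05·0.00104) = 0.9883.
Step 4 — Bandwidth: Δω = ω₀/Q = 2.087e+05 rad/s; BW = Δω/(2π) = 3.322e+04 Hz.

(a) f₀ = 3.283e+04 Hz  (b) Q = 0.9883  (c) BW = 3.322e+04 Hz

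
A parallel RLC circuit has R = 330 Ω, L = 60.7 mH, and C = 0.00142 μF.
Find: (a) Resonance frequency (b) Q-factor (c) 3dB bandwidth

Step 1 — Resonance: ω₀ = 1/√(LC) = 1/√(0.0607·1.42e-09) = 1.077e+05 rad/s.
Step 2 — f₀ = ω₀/(2π) = 1.714e+04 Hz.
Step 3 — Parallel Q: Q = R/(ω₀L) = 330/(1.077e+05·0.0607) = 0.05047.
Step 4 — Bandwidth: Δω = ω₀/Q = 2.134e+06 rad/s; BW = Δω/(2π) = 3.396e+05 Hz.

(a) f₀ = 1.714e+04 Hz  (b) Q = 0.05047  (c) BW = 3.396e+05 Hz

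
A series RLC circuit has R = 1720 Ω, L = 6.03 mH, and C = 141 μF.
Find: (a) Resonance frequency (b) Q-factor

Step 1 — Resonance condition Im(Z)=0 gives ω₀ = 1/√(LC).
Step 2 — ω₀ = 1/√(0.00603·0.000141) = 1085 rad/s.
Step 3 — f₀ = ω₀/(2π) = 172.6 Hz.
Step 4 — Series Q: Q = ω₀L/R = 1085·0.00603/1720 = 0.003802.

(a) f₀ = 172.6 Hz  (b) Q = 0.003802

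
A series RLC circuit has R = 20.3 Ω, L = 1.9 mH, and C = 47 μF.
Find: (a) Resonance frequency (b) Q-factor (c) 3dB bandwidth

Step 1 — Resonance condition Im(Z)=0 gives ω₀ = 1/√(LC).
Step 2 — ω₀ = 1/√(0.0019·4.7e-05) = 3346 rad/s.
Step 3 — f₀ = ω₀/(2π) = 532.6 Hz.
Step 4 — Series Q: Q = ω₀L/R = 3346·0.0019/20.3 = 0.3132.
Step 5 — 3dB bandwidth: Δω = ω₀/Q = 1.068e+04 rad/s; BW = Δω/(2π) = 1700 Hz.

(a) f₀ = 532.6 Hz  (b) Q = 0.3132  (c) BW = 1700 Hz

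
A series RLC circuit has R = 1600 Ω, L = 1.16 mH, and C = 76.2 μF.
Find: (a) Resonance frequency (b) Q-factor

Step 1 — Resonance condition Im(Z)=0 gives ω₀ = 1/√(LC).
Step 2 — ω₀ = 1/√(0.00116·7.62e-05) = 3364 rad/s.
Step 3 — f₀ = ω₀/(2π) = 535.3 Hz.
Step 4 — Series Q: Q = ω₀L/R = 3364·0.00116/1600 = 0.002439.

(a) f₀ = 535.3 Hz  (b) Q = 0.002439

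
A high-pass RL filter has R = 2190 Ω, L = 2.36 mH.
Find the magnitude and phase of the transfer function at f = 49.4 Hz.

Step 1 — Angular frequency: ω = 2π·49.4 = 310.4 rad/s.
Step 2 — Transfer function: H(jω) = jωL/(R + jωL).
Step 3 — Numerator jωL = j·0.7325; denominator R + jωL = 2190 + j0.7325.
Step 4 — H = 1.119e-07 + j0.0003345.
Step 5 — Magnitude: |H| = 0.0003345 (-69.5 dB); phase: φ = 90.0°.

|H| = 0.0003345 (-69.5 dB), φ = 90.0°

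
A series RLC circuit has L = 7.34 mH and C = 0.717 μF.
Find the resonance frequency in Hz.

Step 1 — Resonance condition Im(Z)=0 gives ω₀ = 1/√(LC).
Step 2 — ω₀ = 1/√(0.00734·7.17e-07) = 1.378e+04 rad/s.
Step 3 — f₀ = ω₀/(2π) = 2194 Hz.

f₀ = 2194 Hz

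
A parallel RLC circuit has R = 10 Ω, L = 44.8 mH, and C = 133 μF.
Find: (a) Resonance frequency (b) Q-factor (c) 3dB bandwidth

Step 1 — Resonance: ω₀ = 1/√(LC) = 1/√(0.0448·0.000133) = 409.7 rad/s.
Step 2 — f₀ = ω₀/(2π) = 65.2 Hz.
Step 3 — Parallel Q: Q = R/(ω₀L) = 10/(409.7·0.0448) = 0.5449.
Step 4 — Bandwidth: Δω = ω₀/Q = 751.9 rad/s; BW = Δω/(2π) = 119.7 Hz.

(a) f₀ = 65.2 Hz  (b) Q = 0.5449  (c) BW = 119.7 Hz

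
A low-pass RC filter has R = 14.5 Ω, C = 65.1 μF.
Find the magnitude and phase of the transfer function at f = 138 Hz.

Step 1 — Angular frequency: ω = 2π·138 = 867.1 rad/s.
Step 2 — Transfer function: H(jω) = 1/(1 + jωRC).
Step 3 — Denominator: 1 + jωRC = 1 + j·867.1·14.5·6.51e-05 = 1 + j0.8185.
Step 4 — H = 0.5988 - j0.4901.
Step 5 — Magnitude: |H| = 0.7738 (-2.2 dB); phase: φ = -39.3°.

|H| = 0.7738 (-2.2 dB), φ = -39.3°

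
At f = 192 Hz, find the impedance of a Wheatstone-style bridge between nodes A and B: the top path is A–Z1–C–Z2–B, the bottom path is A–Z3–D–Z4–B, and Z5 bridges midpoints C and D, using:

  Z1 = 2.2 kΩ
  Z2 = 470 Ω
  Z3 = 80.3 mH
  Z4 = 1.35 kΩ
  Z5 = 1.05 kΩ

Step 1 — Angular frequency: ω = 2π·f = 2π·192 = 1206 rad/s.
Step 2 — Component impedances:
  Z1: Z = R = 2200 Ω
  Z2: Z = R = 470 Ω
  Z3: Z = jωL = j·1206·0.0803 = 0 + j96.87 Ω
  Z4: Z = R = 1350 Ω
  Z5: Z = R = 1050 Ω
Step 3 — Bridge requires nodal analysis (the Z5 bridge couples midpoints C and D, so the two paths cannot be reduced to a simple series/parallel combination). Setting node B to ground and injecting 1 A at node A, the 3-node admittance system at A, C, D solves to V_A = Z_AB = 632.1 + j66.28 Ω = 635.6∠6.0° Ω.

Z = 632.1 + j66.28 Ω = 635.6∠6.0° Ω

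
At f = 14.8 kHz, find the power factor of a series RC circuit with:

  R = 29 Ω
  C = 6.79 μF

Step 1 — Angular frequency: ω = 2π·f = 2π·1.48e+04 = 9.299e+04 rad/s.
Step 2 — Component impedances:
  R: Z = R = 29 Ω
  C: Z = 1/(jωC) = -j/(ω·C) = 0 - j1.584 Ω
Step 3 — Series combination: Z_total = R + C = 29 - j1.584 Ω = 29.04∠-3.1° Ω.
Step 4 — Power factor: PF = cos(φ) = Re(Z)/|Z| = 29/29.043 = 0.9985.
Step 5 — Type: Im(Z) = -1.584 ⇒ leading (phase φ = -3.1°).

PF = 0.9985 (leading, φ = -3.1°)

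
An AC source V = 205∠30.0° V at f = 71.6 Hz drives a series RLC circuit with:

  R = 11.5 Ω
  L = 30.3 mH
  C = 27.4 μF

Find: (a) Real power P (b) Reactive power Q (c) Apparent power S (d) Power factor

Step 1 — Angular frequency: ω = 2π·f = 2π·71.6 = 449.9 rad/s.
Step 2 — Component impedances:
  R: Z = R = 11.5 Ω
  L: Z = jωL = j·449.9·0.0303 = 0 + j13.63 Ω
  C: Z = 1/(jωC) = -j/(ω·C) = 0 - j81.13 Ω
Step 3 — Series combination: Z_total = R + L + C = 11.5 - j67.49 Ω = 68.47∠-80.3° Ω.
Step 4 — Source phasor: V = 205∠30.0° V = 177.5 + j102.5 V.
Step 5 — Current: I = V / Z = -1.04 + j2.808 A = 2.994∠110.3° A.
Step 6 — Complex power: S = V·I* = 103.1 - j605.1 VA.
Step 7 — Real power: P = Re(S) = 103.1 W.
Step 8 — Reactive power: Q = Im(S) = -605.1 VAR.
Step 9 — Apparent power: |S| = 613.8 VA.
Step 10 — Power factor: PF = P/|S| = 0.168 (leading).

(a) P = 103.1 W  (b) Q = -605.1 VAR  (c) S = 613.8 VA  (d) PF = 0.168 (leading)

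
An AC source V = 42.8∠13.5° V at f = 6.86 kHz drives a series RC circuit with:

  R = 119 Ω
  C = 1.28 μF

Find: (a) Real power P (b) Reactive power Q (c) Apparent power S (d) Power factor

Step 1 — Angular frequency: ω = 2π·f = 2π·6860 = 4.31e+04 rad/s.
Step 2 — Component impedances:
  R: Z = R = 119 Ω
  C: Z = 1/(jωC) = -j/(ω·C) = 0 - j18.13 Ω
Step 3 — Series combination: Z_total = R + C = 119 - j18.13 Ω = 120.4∠-8.7° Ω.
Step 4 — Source phasor: V = 42.8∠13.5° V = 41.62 + j9.991 V.
Step 5 — Current: I = V / Z = 0.3293 + j0.1341 A = 0.3556∠22.2° A.
Step 6 — Complex power: S = V·I* = 15.04 - j2.291 VA.
Step 7 — Real power: P = Re(S) = 15.04 W.
Step 8 — Reactive power: Q = Im(S) = -2.291 VAR.
Step 9 — Apparent power: |S| = 15.22 VA.
Step 10 — Power factor: PF = P/|S| = 0.9886 (leading).

(a) P = 15.04 W  (b) Q = -2.291 VAR  (c) S = 15.22 VA  (d) PF = 0.9886 (leading)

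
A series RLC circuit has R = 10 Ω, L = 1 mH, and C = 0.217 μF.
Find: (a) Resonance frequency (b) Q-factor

Step 1 — Resonance condition Im(Z)=0 gives ω₀ = 1/√(LC).
Step 2 — ω₀ = 1/√(0.001·2.17e-07) = 6.788e+04 rad/s.
Step 3 — f₀ = ω₀/(2π) = 1.08e+04 Hz.
Step 4 — Series Q: Q = ω₀L/R = 6.788e+04·0.001/10 = 6.788.

(a) f₀ = 1.08e+04 Hz  (b) Q = 6.788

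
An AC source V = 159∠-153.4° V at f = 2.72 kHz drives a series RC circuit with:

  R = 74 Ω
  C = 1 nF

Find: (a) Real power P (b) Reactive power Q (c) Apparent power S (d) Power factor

Step 1 — Angular frequency: ω = 2π·f = 2π·2720 = 1.709e+04 rad/s.
Step 2 — Component impedances:
  R: Z = R = 74 Ω
  C: Z = 1/(jωC) = -j/(ω·C) = 0 - j5.851e+04 Ω
Step 3 — Series combination: Z_total = R + C = 74 - j5.851e+04 Ω = 5.851e+04∠-89.9° Ω.
Step 4 — Source phasor: V = 159∠-153.4° V = -142.2 - j71.19 V.
Step 5 — Current: I = V / Z = 0.001214 - j0.002431 A = 0.002717∠-63.5° A.
Step 6 — Complex power: S = V·I* = 0.0005464 - j0.4321 VA.
Step 7 — Real power: P = Re(S) = 0.0005464 W.
Step 8 — Reactive power: Q = Im(S) = -0.4321 VAR.
Step 9 — Apparent power: |S| = 0.4321 VA.
Step 10 — Power factor: PF = P/|S| = 0.001265 (leading).

(a) P = 0.0005464 W  (b) Q = -0.4321 VAR  (c) S = 0.4321 VA  (d) PF = 0.001265 (leading)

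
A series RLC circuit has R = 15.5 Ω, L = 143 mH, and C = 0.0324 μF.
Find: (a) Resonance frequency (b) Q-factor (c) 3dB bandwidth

Step 1 — Resonance: ω₀ = 1/√(LC) = 1/√(0.143·3.24e-08) = 1.469e+04 rad/s.
Step 2 — f₀ = ω₀/(2π) = 2338 Hz.
Step 3 — Series Q: Q = ω₀L/R = 1.469e+04·0.143/15.5 = 135.5.
Step 4 — Bandwidth: Δω = ω₀/Q = 108.4 rad/s; BW = Δω/(2π) = 17.25 Hz.

(a) f₀ = 2338 Hz  (b) Q = 135.5  (c) BW = 17.25 Hz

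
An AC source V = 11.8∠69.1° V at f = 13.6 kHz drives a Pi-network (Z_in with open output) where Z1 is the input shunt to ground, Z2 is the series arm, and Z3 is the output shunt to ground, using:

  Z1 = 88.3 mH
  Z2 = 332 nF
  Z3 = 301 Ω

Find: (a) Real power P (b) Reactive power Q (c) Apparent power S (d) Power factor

Step 1 — Angular frequency: ω = 2π·f = 2π·1.36e+04 = 8.545e+04 rad/s.
Step 2 — Component impedances:
  Z1: Z = jωL = j·8.545e+04·0.0883 = 0 + j7545 Ω
  Z2: Z = 1/(jωC) = -j/(ω·C) = 0 - j35.25 Ω
  Z3: Z = R = 301 Ω
Step 3 — With open output, the series arm Z2 and the output shunt Z3 appear in series to ground: Z2 + Z3 = 301 - j35.25 Ω.
Step 4 — Parallel with input shunt Z1: Z_in = Z1 || (Z2 + Z3) = 303.3 - j23.26 Ω = 304.2∠-4.4° Ω.
Step 5 — Source phasor: V = 11.8∠69.1° V = 4.21 + j11.02 V.
Step 6 — Current: I = V / Z = 0.01103 + j0.03719 A = 0.03879∠73.5° A.
Step 7 — Complex power: S = V·I* = 0.4563 - j0.03499 VA.
Step 8 — Real power: P = Re(S) = 0.4563 W.
Step 9 — Reactive power: Q = Im(S) = -0.03499 VAR.
Step 10 — Apparent power: |S| = 0.4577 VA.
Step 11 — Power factor: PF = P/|S| = 0.9971 (leading).

(a) P = 0.4563 W  (b) Q = -0.03499 VAR  (c) S = 0.4577 VA  (d) PF = 0.9971 (leading)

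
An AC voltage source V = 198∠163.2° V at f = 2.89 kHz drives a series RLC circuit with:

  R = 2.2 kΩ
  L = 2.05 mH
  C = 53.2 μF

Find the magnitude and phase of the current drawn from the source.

Step 1 — Angular frequency: ω = 2π·f = 2π·2890 = 1.816e+04 rad/s.
Step 2 — Component impedances:
  R: Z = R = 2200 Ω
  L: Z = jωL = j·1.816e+04·0.00205 = 0 + j37.22 Ω
  C: Z = 1/(jωC) = -j/(ω·C) = 0 - j1.035 Ω
Step 3 — Series combination: Z_total = R + L + C = 2200 + j36.19 Ω = 2200∠0.9° Ω.
Step 4 — Source phasor: V = 198∠163.2° V = -189.5 + j57.23 V.
Step 5 — Ohm's law: I = V / Z_total = (-189.5 + j57.23) / (2200 + j36.19) = -0.08571 + j0.02742 A.
Step 6 — Convert to polar: |I| = 0.08999 A, ∠I = 162.3°.

I = 0.08999∠162.3° A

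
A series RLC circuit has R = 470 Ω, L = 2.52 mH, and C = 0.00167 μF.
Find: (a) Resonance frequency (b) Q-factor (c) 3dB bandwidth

Step 1 — Resonance: ω₀ = 1/√(LC) = 1/√(0.00252·1.67e-09) = 4.875e+05 rad/s.
Step 2 — f₀ = ω₀/(2π) = 7.758e+04 Hz.
Step 3 — Series Q: Q = ω₀L/R = 4.875e+05·0.00252/470 = 2.614.
Step 4 — Bandwidth: Δω = ω₀/Q = 1.865e+05 rad/s; BW = Δω/(2π) = 2.968e+04 Hz.

(a) f₀ = 7.758e+04 Hz  (b) Q = 2.614  (c) BW = 2.968e+04 Hz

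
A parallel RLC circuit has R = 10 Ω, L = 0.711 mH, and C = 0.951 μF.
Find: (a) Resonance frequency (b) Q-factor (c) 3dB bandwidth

Step 1 — Resonance: ω₀ = 1/√(LC) = 1/√(0.000711·9.51e-07) = 3.846e+04 rad/s.
Step 2 — f₀ = ω₀/(2π) = 6121 Hz.
Step 3 — Parallel Q: Q = R/(ω₀L) = 10/(3.846e+04·0.000711) = 0.3657.
Step 4 — Bandwidth: Δω = ω₀/Q = 1.052e+05 rad/s; BW = Δω/(2π) = 1.674e+04 Hz.

(a) f₀ = 6121 Hz  (b) Q = 0.3657  (c) BW = 1.674e+04 Hz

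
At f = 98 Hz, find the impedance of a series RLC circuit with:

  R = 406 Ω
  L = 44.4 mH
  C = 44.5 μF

Step 1 — Angular frequency: ω = 2π·f = 2π·98 = 615.8 rad/s.
Step 2 — Component impedances:
  R: Z = R = 406 Ω
  L: Z = jωL = j·615.8·0.0444 = 0 + j27.34 Ω
  C: Z = 1/(jωC) = -j/(ω·C) = 0 - j36.5 Ω
Step 3 — Series combination: Z_total = R + L + C = 406 - j9.156 Ω = 406.1∠-1.3° Ω.

Z = 406 - j9.156 Ω = 406.1∠-1.3° Ω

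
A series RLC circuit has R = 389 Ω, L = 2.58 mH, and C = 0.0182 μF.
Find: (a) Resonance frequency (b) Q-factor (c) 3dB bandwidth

Step 1 — Resonance condition Im(Z)=0 gives ω₀ = 1/√(LC).
Step 2 — ω₀ = 1/√(0.00258·1.82e-08) = 1.459e+05 rad/s.
Step 3 — f₀ = ω₀/(2π) = 2.323e+04 Hz.
Step 4 — Series Q: Q = ω₀L/R = 1.459e+05·0.00258/389 = 0.9679.
Step 5 — 3dB bandwidth: Δω = ω₀/Q = 1.508e+05 rad/s; BW = Δω/(2π) = 2.4e+04 Hz.

(a) f₀ = 2.323e+04 Hz  (b) Q = 0.9679  (c) BW = 2.4e+04 Hz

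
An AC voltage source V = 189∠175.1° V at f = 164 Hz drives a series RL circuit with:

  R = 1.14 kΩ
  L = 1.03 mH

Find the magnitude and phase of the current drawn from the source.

Step 1 — Angular frequency: ω = 2π·f = 2π·164 = 1030 rad/s.
Step 2 — Component impedances:
  R: Z = R = 1140 Ω
  L: Z = jωL = j·1030·0.00103 = 0 + j1.061 Ω
Step 3 — Series combination: Z_total = R + L = 1140 + j1.061 Ω = 1140∠0.1° Ω.
Step 4 — Source phasor: V = 189∠175.1° V = -188.3 + j16.14 V.
Step 5 — Ohm's law: I = V / Z_total = (-188.3 + j16.14) / (1140 + j1.061) = -0.1652 + j0.01432 A.
Step 6 — Convert to polar: |I| = 0.1658 A, ∠I = 175.0°.

I = 0.1658∠175.0° A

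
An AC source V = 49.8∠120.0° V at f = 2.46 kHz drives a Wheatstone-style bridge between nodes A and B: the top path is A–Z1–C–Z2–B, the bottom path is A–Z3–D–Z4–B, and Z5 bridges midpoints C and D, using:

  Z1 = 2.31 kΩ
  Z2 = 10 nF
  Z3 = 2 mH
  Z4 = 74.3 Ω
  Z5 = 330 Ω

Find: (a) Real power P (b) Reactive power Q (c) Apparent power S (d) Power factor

Step 1 — Angular frequency: ω = 2π·f = 2π·2460 = 1.546e+04 rad/s.
Step 2 — Component impedances:
  Z1: Z = R = 2310 Ω
  Z2: Z = 1/(jωC) = -j/(ω·C) = 0 - j6470 Ω
  Z3: Z = jωL = j·1.546e+04·0.002 = 0 + j30.91 Ω
  Z4: Z = R = 74.3 Ω
  Z5: Z = R = 330 Ω
Step 3 — Bridge requires nodal analysis (the Z5 bridge couples midpoints C and D, so the two paths cannot be reduced to a simple series/parallel combination). Setting node B to ground and injecting 1 A at node A, the 3-node admittance system at A, C, D solves to V_A = Z_AB = 74.7 + j30.05 Ω = 80.52∠21.9° Ω.
Step 4 — Source phasor: V = 49.8∠120.0° V = -24.9 + j43.13 V.
Step 5 — Current: I = V / Z = -0.08697 + j0.6123 A = 0.6185∠98.1° A.
Step 6 — Complex power: S = V·I* = 28.57 + j11.5 VA.
Step 7 — Real power: P = Re(S) = 28.57 W.
Step 8 — Reactive power: Q = Im(S) = 11.5 VAR.
Step 9 — Apparent power: |S| = 30.8 VA.
Step 10 — Power factor: PF = P/|S| = 0.9277 (lagging).

(a) P = 28.57 W  (b) Q = 11.5 VAR  (c) S = 30.8 VA  (d) PF = 0.9277 (lagging)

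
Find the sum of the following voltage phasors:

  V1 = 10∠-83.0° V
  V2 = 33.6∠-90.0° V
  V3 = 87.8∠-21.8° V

Step 1 — Convert each phasor to rectangular form:
  V1 = 10·(cos(-83.0°) + j·sin(-83.0°)) = 1.219 - j9.925 V
  V2 = 33.6·(cos(-90.0°) + j·sin(-90.0°)) = 0 - j33.6 V
  V3 = 87.8·(cos(-21.8°) + j·sin(-21.8°)) = 81.52 - j32.61 V
Step 2 — Sum components: V_total = 82.74 - j76.13 V.
Step 3 — Convert to polar: |V_total| = 112.4 V, ∠V_total = -42.6°.

V_total = 112.4∠-42.6° V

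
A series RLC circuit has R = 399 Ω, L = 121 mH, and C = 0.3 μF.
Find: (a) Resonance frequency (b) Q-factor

Step 1 — Resonance condition Im(Z)=0 gives ω₀ = 1/√(LC).
Step 2 — ω₀ = 1/√(0.121·3e-07) = 5249 rad/s.
Step 3 — f₀ = ω₀/(2π) = 835.3 Hz.
Step 4 — Series Q: Q = ω₀L/R = 5249·0.121/399 = 1.592.

(a) f₀ = 835.3 Hz  (b) Q = 1.592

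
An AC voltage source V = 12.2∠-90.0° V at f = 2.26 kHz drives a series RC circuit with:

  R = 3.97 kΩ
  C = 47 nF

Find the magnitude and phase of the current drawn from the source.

Step 1 — Angular frequency: ω = 2π·f = 2π·2260 = 1.42e+04 rad/s.
Step 2 — Component impedances:
  R: Z = R = 3970 Ω
  C: Z = 1/(jωC) = -j/(ω·C) = 0 - j1498 Ω
Step 3 — Series combination: Z_total = R + C = 3970 - j1498 Ω = 4243∠-20.7° Ω.
Step 4 — Source phasor: V = 12.2∠-90.0° V = 0 - j12.2 V.
Step 5 — Ohm's law: I = V / Z_total = (0 - j12.2) / (3970 - j1498) = 0.001015 - j0.00269 A.
Step 6 — Convert to polar: |I| = 0.002875 A, ∠I = -69.3°.

I = 0.002875∠-69.3° A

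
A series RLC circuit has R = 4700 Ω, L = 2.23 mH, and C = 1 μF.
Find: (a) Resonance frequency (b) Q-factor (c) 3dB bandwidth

Step 1 — Resonance: ω₀ = 1/√(LC) = 1/√(0.00223·1e-06) = 2.118e+04 rad/s.
Step 2 — f₀ = ω₀/(2π) = 3370 Hz.
Step 3 — Series Q: Q = ω₀L/R = 2.118e+04·0.00223/4700 = 0.01005.
Step 4 — Bandwidth: Δω = ω₀/Q = 2.108e+06 rad/s; BW = Δω/(2π) = 3.354e+05 Hz.

(a) f₀ = 3370 Hz  (b) Q = 0.01005  (c) BW = 3.354e+05 Hz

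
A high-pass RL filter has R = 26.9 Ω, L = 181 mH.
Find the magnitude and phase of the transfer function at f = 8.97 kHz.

Step 1 — Angular frequency: ω = 2π·8970 = 5.636e+04 rad/s.
Step 2 — Transfer function: H(jω) = jωL/(R + jωL).
Step 3 — Numerator jωL = j·1.02e+04; denominator R + jωL = 26.9 + j1.02e+04.
Step 4 — H = 1 + j0.002637.
Step 5 — Magnitude: |H| = 1 (-0.0 dB); phase: φ = 0.2°.

|H| = 1 (-0.0 dB), φ = 0.2°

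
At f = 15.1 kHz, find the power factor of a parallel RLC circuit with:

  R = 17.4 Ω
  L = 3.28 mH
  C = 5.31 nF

Step 1 — Angular frequency: ω = 2π·f = 2π·1.51e+04 = 9.488e+04 rad/s.
Step 2 — Component impedances:
  R: Z = R = 17.4 Ω
  L: Z = jωL = j·9.488e+04·0.00328 = 0 + j311.2 Ω
  C: Z = 1/(jωC) = -j/(ω·C) = 0 - j1985 Ω
Step 3 — Parallel combination: 1/Z_total = 1/R + 1/L + 1/C; Z_total = 17.36 + j0.8186 Ω = 17.38∠2.7° Ω.
Step 4 — Power factor: PF = cos(φ) = Re(Z)/|Z| = 17.3614/17.3807 = 0.9989.
Step 5 — Type: Im(Z) = 0.8186 ⇒ lagging (phase φ = 2.7°).

PF = 0.9989 (lagging, φ = 2.7°)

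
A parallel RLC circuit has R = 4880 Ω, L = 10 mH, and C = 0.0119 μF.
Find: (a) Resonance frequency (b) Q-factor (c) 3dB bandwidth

Step 1 — Resonance: ω₀ = 1/√(LC) = 1/√(0.01·1.19e-08) = 9.167e+04 rad/s.
Step 2 — f₀ = ω₀/(2π) = 1.459e+04 Hz.
Step 3 — Parallel Q: Q = R/(ω₀L) = 4880/(9.167e+04·0.01) = 5.323.
Step 4 — Bandwidth: Δω = ω₀/Q = 1.722e+04 rad/s; BW = Δω/(2π) = 2741 Hz.

(a) f₀ = 1.459e+04 Hz  (b) Q = 5.323  (c) BW = 2741 Hz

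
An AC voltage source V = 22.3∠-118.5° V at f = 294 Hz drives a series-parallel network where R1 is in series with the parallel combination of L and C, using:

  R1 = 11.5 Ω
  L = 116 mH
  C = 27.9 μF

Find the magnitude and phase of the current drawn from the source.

Step 1 — Angular frequency: ω = 2π·f = 2π·294 = 1847 rad/s.
Step 2 — Component impedances:
  R1: Z = R = 11.5 Ω
  L: Z = jωL = j·1847·0.116 = 0 + j214.3 Ω
  C: Z = 1/(jωC) = -j/(ω·C) = 0 - j19.4 Ω
Step 3 — Parallel branch: L || C = 1/(1/L + 1/C) = 0 - j21.33 Ω.
Step 4 — Series with R1: Z_total = R1 + (L || C) = 11.5 - j21.33 Ω = 24.24∠-61.7° Ω.
Step 5 — Source phasor: V = 22.3∠-118.5° V = -10.64 - j19.6 V.
Step 6 — Ohm's law: I = V / Z_total = (-10.64 - j19.6) / (11.5 - j21.33) = 0.5035 - j0.7701 A.
Step 7 — Convert to polar: |I| = 0.9201 A, ∠I = -56.8°.

I = 0.9201∠-56.8° A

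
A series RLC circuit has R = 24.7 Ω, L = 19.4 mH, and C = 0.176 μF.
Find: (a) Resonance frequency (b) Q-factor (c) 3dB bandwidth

Step 1 — Resonance: ω₀ = 1/√(LC) = 1/√(0.0194·1.76e-07) = 1.711e+04 rad/s.
Step 2 — f₀ = ω₀/(2π) = 2724 Hz.
Step 3 — Series Q: Q = ω₀L/R = 1.711e+04·0.0194/24.7 = 13.44.
Step 4 — Bandwidth: Δω = ω₀/Q = 1273 rad/s; BW = Δω/(2π) = 202.6 Hz.

(a) f₀ = 2724 Hz  (b) Q = 13.44  (c) BW = 202.6 Hz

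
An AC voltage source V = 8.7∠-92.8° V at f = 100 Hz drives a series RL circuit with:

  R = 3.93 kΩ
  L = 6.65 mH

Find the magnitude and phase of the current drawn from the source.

Step 1 — Angular frequency: ω = 2π·f = 2π·100 = 628.3 rad/s.
Step 2 — Component impedances:
  R: Z = R = 3930 Ω
  L: Z = jωL = j·628.3·0.00665 = 0 + j4.178 Ω
Step 3 — Series combination: Z_total = R + L = 3930 + j4.178 Ω = 3930∠0.1° Ω.
Step 4 — Source phasor: V = 8.7∠-92.8° V = -0.425 - j8.69 V.
Step 5 — Ohm's law: I = V / Z_total = (-0.425 - j8.69) / (3930 + j4.178) = -0.0001105 - j0.002211 A.
Step 6 — Convert to polar: |I| = 0.002214 A, ∠I = -92.9°.

I = 0.002214∠-92.9° A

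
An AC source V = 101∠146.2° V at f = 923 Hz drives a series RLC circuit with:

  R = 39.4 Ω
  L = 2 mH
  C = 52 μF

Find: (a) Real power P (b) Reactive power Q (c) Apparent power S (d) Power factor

Step 1 — Angular frequency: ω = 2π·f = 2π·923 = 5799 rad/s.
Step 2 — Component impedances:
  R: Z = R = 39.4 Ω
  L: Z = jωL = j·5799·0.002 = 0 + j11.6 Ω
  C: Z = 1/(jωC) = -j/(ω·C) = 0 - j3.316 Ω
Step 3 — Series combination: Z_total = R + L + C = 39.4 + j8.283 Ω = 40.26∠11.9° Ω.
Step 4 — Source phasor: V = 101∠146.2° V = -83.93 + j56.19 V.
Step 5 — Current: I = V / Z = -1.753 + j1.795 A = 2.509∠134.3° A.
Step 6 — Complex power: S = V·I* = 248 + j52.12 VA.
Step 7 — Real power: P = Re(S) = 248 W.
Step 8 — Reactive power: Q = Im(S) = 52.12 VAR.
Step 9 — Apparent power: |S| = 253.4 VA.
Step 10 — Power factor: PF = P/|S| = 0.9786 (lagging).

(a) P = 248 W  (b) Q = 52.12 VAR  (c) S = 253.4 VA  (d) PF = 0.9786 (lagging)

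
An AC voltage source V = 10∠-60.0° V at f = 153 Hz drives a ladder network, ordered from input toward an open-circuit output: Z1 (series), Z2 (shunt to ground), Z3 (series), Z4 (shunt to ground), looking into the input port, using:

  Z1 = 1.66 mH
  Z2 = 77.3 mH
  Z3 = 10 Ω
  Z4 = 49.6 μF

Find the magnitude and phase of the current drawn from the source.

Step 1 — Angular frequency: ω = 2π·f = 2π·153 = 961.3 rad/s.
Step 2 — Component impedances:
  Z1: Z = jωL = j·961.3·0.00166 = 0 + j1.596 Ω
  Z2: Z = jωL = j·961.3·0.0773 = 0 + j74.31 Ω
  Z3: Z = R = 10 Ω
  Z4: Z = 1/(jωC) = -j/(ω·C) = 0 - j20.97 Ω
Step 3 — Ladder network (open output): work backward from the far end, alternating series and parallel combinations. Z_in = 18.75 - j24.11 Ω = 30.54∠-52.1° Ω.
Step 4 — Source phasor: V = 10∠-60.0° V = 5 - j8.66 V.
Step 5 — Ohm's law: I = V / Z_total = (5 - j8.66) / (18.75 - j24.11) = 0.3243 - j0.04487 A.
Step 6 — Convert to polar: |I| = 0.3274 A, ∠I = -7.9°.

I = 0.3274∠-7.9° A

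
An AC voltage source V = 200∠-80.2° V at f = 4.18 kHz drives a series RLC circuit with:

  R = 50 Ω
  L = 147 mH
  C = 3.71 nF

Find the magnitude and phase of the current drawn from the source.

Step 1 — Angular frequency: ω = 2π·f = 2π·4180 = 2.626e+04 rad/s.
Step 2 — Component impedances:
  R: Z = R = 50 Ω
  L: Z = jωL = j·2.626e+04·0.147 = 0 + j3861 Ω
  C: Z = 1/(jωC) = -j/(ω·C) = 0 - j1.026e+04 Ω
Step 3 — Series combination: Z_total = R + L + C = 50 - j6402 Ω = 6402∠-89.6° Ω.
Step 4 — Source phasor: V = 200∠-80.2° V = 34.04 - j197.1 V.
Step 5 — Ohm's law: I = V / Z_total = (34.04 - j197.1) / (50 - j6402) = 0.03082 + j0.005077 A.
Step 6 — Convert to polar: |I| = 0.03124 A, ∠I = 9.4°.

I = 0.03124∠9.4° A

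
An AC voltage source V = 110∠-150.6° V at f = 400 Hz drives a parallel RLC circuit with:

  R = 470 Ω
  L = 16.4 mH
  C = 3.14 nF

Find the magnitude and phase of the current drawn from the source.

Step 1 — Angular frequency: ω = 2π·f = 2π·400 = 2513 rad/s.
Step 2 — Component impedances:
  R: Z = R = 470 Ω
  L: Z = jωL = j·2513·0.0164 = 0 + j41.22 Ω
  C: Z = 1/(jωC) = -j/(ω·C) = 0 - j1.267e+05 Ω
Step 3 — Parallel combination: 1/Z_total = 1/R + 1/L + 1/C; Z_total = 3.589 + j40.92 Ω = 41.07∠85.0° Ω.
Step 4 — Source phasor: V = 110∠-150.6° V = -95.83 - j54 V.
Step 5 — Ohm's law: I = V / Z_total = (-95.83 - j54) / (3.589 + j40.92) = -1.514 + j2.209 A.
Step 6 — Convert to polar: |I| = 2.678 A, ∠I = 124.4°.

I = 2.678∠124.4° A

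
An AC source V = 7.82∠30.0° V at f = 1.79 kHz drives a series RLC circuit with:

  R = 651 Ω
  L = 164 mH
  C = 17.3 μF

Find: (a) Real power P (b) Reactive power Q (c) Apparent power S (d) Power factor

Step 1 — Angular frequency: ω = 2π·f = 2π·1790 = 1.125e+04 rad/s.
Step 2 — Component impedances:
  R: Z = R = 651 Ω
  L: Z = jωL = j·1.125e+04·0.164 = 0 + j1844 Ω
  C: Z = 1/(jωC) = -j/(ω·C) = 0 - j5.14 Ω
Step 3 — Series combination: Z_total = R + L + C = 651 + j1839 Ω = 1951∠70.5° Ω.
Step 4 — Source phasor: V = 7.82∠30.0° V = 6.772 + j3.91 V.
Step 5 — Current: I = V / Z = 0.003047 - j0.002603 A = 0.004008∠-40.5° A.
Step 6 — Complex power: S = V·I* = 0.01046 + j0.02955 VA.
Step 7 — Real power: P = Re(S) = 0.01046 W.
Step 8 — Reactive power: Q = Im(S) = 0.02955 VAR.
Step 9 — Apparent power: |S| = 0.03134 VA.
Step 10 — Power factor: PF = P/|S| = 0.3336 (lagging).

(a) P = 0.01046 W  (b) Q = 0.02955 VAR  (c) S = 0.03134 VA  (d) PF = 0.3336 (lagging)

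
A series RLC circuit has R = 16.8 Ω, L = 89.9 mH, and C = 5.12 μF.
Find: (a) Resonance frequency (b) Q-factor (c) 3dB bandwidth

Step 1 — Resonance: ω₀ = 1/√(LC) = 1/√(0.0899·5.12e-06) = 1474 rad/s.
Step 2 — f₀ = ω₀/(2π) = 234.6 Hz.
Step 3 — Series Q: Q = ω₀L/R = 1474·0.0899/16.8 = 7.887.
Step 4 — Bandwidth: Δω = ω₀/Q = 186.9 rad/s; BW = Δω/(2π) = 29.74 Hz.

(a) f₀ = 234.6 Hz  (b) Q = 7.887  (c) BW = 29.74 Hz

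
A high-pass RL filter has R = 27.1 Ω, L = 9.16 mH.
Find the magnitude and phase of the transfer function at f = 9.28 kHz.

Step 1 — Angular frequency: ω = 2π·9280 = 5.831e+04 rad/s.
Step 2 — Transfer function: H(jω) = jωL/(R + jωL).
Step 3 — Numerator jωL = j·534.1; denominator R + jωL = 27.1 + j534.1.
Step 4 — H = 0.9974 + j0.05061.
Step 5 — Magnitude: |H| = 0.9987 (-0.0 dB); phase: φ = 2.9°.

|H| = 0.9987 (-0.0 dB), φ = 2.9°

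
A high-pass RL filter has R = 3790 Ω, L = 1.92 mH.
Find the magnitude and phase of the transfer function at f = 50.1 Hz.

Step 1 — Angular frequency: ω = 2π·50.1 = 314.8 rad/s.
Step 2 — Transfer function: H(jω) = jωL/(R + jωL).
Step 3 — Numerator jωL = j·0.6044; denominator R + jωL = 3790 + j0.6044.
Step 4 — H = 2.543e-08 + j0.0001595.
Step 5 — Magnitude: |H| = 0.0001595 (-75.9 dB); phase: φ = 90.0°.

|H| = 0.0001595 (-75.9 dB), φ = 90.0°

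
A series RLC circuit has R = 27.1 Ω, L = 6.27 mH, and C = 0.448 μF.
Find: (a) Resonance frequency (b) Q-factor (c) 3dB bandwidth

Step 1 — Resonance condition Im(Z)=0 gives ω₀ = 1/√(LC).
Step 2 — ω₀ = 1/√(0.00627·4.48e-07) = 1.887e+04 rad/s.
Step 3 — f₀ = ω₀/(2π) = 3003 Hz.
Step 4 — Series Q: Q = ω₀L/R = 1.887e+04·0.00627/27.1 = 4.365.
Step 5 — 3dB bandwidth: Δω = ω₀/Q = 4322 rad/s; BW = Δω/(2π) = 687.9 Hz.

(a) f₀ = 3003 Hz  (b) Q = 4.365  (c) BW = 687.9 Hz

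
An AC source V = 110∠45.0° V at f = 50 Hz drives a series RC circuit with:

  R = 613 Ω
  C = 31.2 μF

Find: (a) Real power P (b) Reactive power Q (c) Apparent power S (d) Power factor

Step 1 — Angular frequency: ω = 2π·f = 2π·50 = 314.2 rad/s.
Step 2 — Component impedances:
  R: Z = R = 613 Ω
  C: Z = 1/(jωC) = -j/(ω·C) = 0 - j102 Ω
Step 3 — Series combination: Z_total = R + C = 613 - j102 Ω = 621.4∠-9.4° Ω.
Step 4 — Source phasor: V = 110∠45.0° V = 77.78 + j77.78 V.
Step 5 — Current: I = V / Z = 0.1029 + j0.144 A = 0.177∠54.4° A.
Step 6 — Complex power: S = V·I* = 19.21 - j3.197 VA.
Step 7 — Real power: P = Re(S) = 19.21 W.
Step 8 — Reactive power: Q = Im(S) = -3.197 VAR.
Step 9 — Apparent power: |S| = 19.47 VA.
Step 10 — Power factor: PF = P/|S| = 0.9864 (leading).

(a) P = 19.21 W  (b) Q = -3.197 VAR  (c) S = 19.47 VA  (d) PF = 0.9864 (leading)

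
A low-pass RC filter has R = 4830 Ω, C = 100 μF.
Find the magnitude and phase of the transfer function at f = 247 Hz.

Step 1 — Angular frequency: ω = 2π·247 = 1552 rad/s.
Step 2 — Transfer function: H(jω) = 1/(1 + jωRC).
Step 3 — Denominator: 1 + jωRC = 1 + j·1552·4830·0.0001 = 1 + j749.6.
Step 4 — H = 1.78e-06 - j0.001334.
Step 5 — Magnitude: |H| = 0.001334 (-57.5 dB); phase: φ = -89.9°.

|H| = 0.001334 (-57.5 dB), φ = -89.9°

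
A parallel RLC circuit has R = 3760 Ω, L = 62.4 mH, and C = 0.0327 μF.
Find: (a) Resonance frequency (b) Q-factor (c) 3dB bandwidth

Step 1 — Resonance: ω₀ = 1/√(LC) = 1/√(0.0624·3.27e-08) = 2.214e+04 rad/s.
Step 2 — f₀ = ω₀/(2π) = 3523 Hz.
Step 3 — Parallel Q: Q = R/(ω₀L) = 3760/(2.214e+04·0.0624) = 2.722.
Step 4 — Bandwidth: Δω = ω₀/Q = 8133 rad/s; BW = Δω/(2π) = 1294 Hz.

(a) f₀ = 3523 Hz  (b) Q = 2.722  (c) BW = 1294 Hz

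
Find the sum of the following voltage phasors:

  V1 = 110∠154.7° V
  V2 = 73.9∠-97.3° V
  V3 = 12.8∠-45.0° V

Step 1 — Convert each phasor to rectangular form:
  V1 = 110·(cos(154.7°) + j·sin(154.7°)) = -99.45 + j47.01 V
  V2 = 73.9·(cos(-97.3°) + j·sin(-97.3°)) = -9.39 - j73.3 V
  V3 = 12.8·(cos(-45.0°) + j·sin(-45.0°)) = 9.051 - j9.051 V
Step 2 — Sum components: V_total = -99.79 - j35.34 V.
Step 3 — Convert to polar: |V_total| = 105.9 V, ∠V_total = -160.5°.

V_total = 105.9∠-160.5° V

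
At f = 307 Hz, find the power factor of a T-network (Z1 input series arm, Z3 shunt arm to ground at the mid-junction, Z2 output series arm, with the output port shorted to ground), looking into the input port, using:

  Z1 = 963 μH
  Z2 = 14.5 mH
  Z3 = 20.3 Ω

Step 1 — Angular frequency: ω = 2π·f = 2π·307 = 1929 rad/s.
Step 2 — Component impedances:
  Z1: Z = jωL = j·1929·0.000963 = 0 + j1.858 Ω
  Z2: Z = jωL = j·1929·0.0145 = 0 + j27.97 Ω
  Z3: Z = R = 20.3 Ω
Step 3 — With the output port shorted to ground, the output series arm Z2 runs from the junction to ground; the shunt arm Z3 also runs from the junction to ground. They appear in parallel: Z3 || Z2 = 13.3 + j9.65 Ω.
Step 4 — Series with input arm Z1: Z_in = Z1 + (Z3 || Z2) = 13.3 + j11.51 Ω = 17.58∠40.9° Ω.
Step 5 — Power factor: PF = cos(φ) = Re(Z)/|Z| = 13.296/17.584 = 0.7561.
Step 6 — Type: Im(Z) = 11.51 ⇒ lagging (phase φ = 40.9°).

PF = 0.7561 (lagging, φ = 40.9°)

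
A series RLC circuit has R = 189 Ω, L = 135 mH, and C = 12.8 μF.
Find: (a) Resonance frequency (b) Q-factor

Step 1 — Resonance condition Im(Z)=0 gives ω₀ = 1/√(LC).
Step 2 — ω₀ = 1/√(0.135·1.28e-05) = 760.7 rad/s.
Step 3 — f₀ = ω₀/(2π) = 121.1 Hz.
Step 4 — Series Q: Q = ω₀L/R = 760.7·0.135/189 = 0.5434.

(a) f₀ = 121.1 Hz  (b) Q = 0.5434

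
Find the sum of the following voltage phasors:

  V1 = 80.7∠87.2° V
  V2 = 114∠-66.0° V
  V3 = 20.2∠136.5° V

Step 1 — Convert each phasor to rectangular form:
  V1 = 80.7·(cos(87.2°) + j·sin(87.2°)) = 3.942 + j80.6 V
  V2 = 114·(cos(-66.0°) + j·sin(-66.0°)) = 46.37 - j104.1 V
  V3 = 20.2·(cos(136.5°) + j·sin(136.5°)) = -14.65 + j13.9 V
Step 2 — Sum components: V_total = 35.66 - j9.636 V.
Step 3 — Convert to polar: |V_total| = 36.94 V, ∠V_total = -15.1°.

V_total = 36.94∠-15.1° V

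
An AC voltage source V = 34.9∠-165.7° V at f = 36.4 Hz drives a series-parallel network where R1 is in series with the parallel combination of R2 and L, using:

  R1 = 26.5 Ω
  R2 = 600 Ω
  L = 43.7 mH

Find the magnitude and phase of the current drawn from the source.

Step 1 — Angular frequency: ω = 2π·f = 2π·36.4 = 228.7 rad/s.
Step 2 — Component impedances:
  R1: Z = R = 26.5 Ω
  R2: Z = R = 600 Ω
  L: Z = jωL = j·228.7·0.0437 = 0 + j9.995 Ω
Step 3 — Parallel branch: R2 || L = 1/(1/R2 + 1/L) = 0.1664 + j9.992 Ω.
Step 4 — Series with R1: Z_total = R1 + (R2 || L) = 26.67 + j9.992 Ω = 28.48∠20.5° Ω.
Step 5 — Source phasor: V = 34.9∠-165.7° V = -33.82 - j8.62 V.
Step 6 — Ohm's law: I = V / Z_total = (-33.82 - j8.62) / (26.67 + j9.992) = -1.218 + j0.1332 A.
Step 7 — Convert to polar: |I| = 1.226 A, ∠I = 173.8°.

I = 1.226∠173.8° A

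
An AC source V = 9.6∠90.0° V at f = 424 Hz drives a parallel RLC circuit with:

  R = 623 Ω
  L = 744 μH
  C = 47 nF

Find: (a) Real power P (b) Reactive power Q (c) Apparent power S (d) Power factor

Step 1 — Angular frequency: ω = 2π·f = 2π·424 = 2664 rad/s.
Step 2 — Component impedances:
  R: Z = R = 623 Ω
  L: Z = jωL = j·2664·0.000744 = 0 + j1.982 Ω
  C: Z = 1/(jωC) = -j/(ω·C) = 0 - j7986 Ω
Step 3 — Parallel combination: 1/Z_total = 1/R + 1/L + 1/C; Z_total = 0.006309 + j1.983 Ω = 1.983∠89.8° Ω.
Step 4 — Source phasor: V = 9.6∠90.0° V = 0 + j9.6 V.
Step 5 — Current: I = V / Z = 4.842 + j0.01541 A = 4.842∠0.2° A.
Step 6 — Complex power: S = V·I* = 0.1479 + j46.49 VA.
Step 7 — Real power: P = Re(S) = 0.1479 W.
Step 8 — Reactive power: Q = Im(S) = 46.49 VAR.
Step 9 — Apparent power: |S| = 46.49 VA.
Step 10 — Power factor: PF = P/|S| = 0.003182 (lagging).

(a) P = 0.1479 W  (b) Q = 46.49 VAR  (c) S = 46.49 VA  (d) PF = 0.003182 (lagging)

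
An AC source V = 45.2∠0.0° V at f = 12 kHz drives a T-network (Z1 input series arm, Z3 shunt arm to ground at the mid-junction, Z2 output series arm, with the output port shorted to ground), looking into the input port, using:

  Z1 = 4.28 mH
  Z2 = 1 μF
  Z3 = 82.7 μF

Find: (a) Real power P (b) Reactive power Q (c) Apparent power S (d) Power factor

Step 1 — Angular frequency: ω = 2π·f = 2π·1.2e+04 = 7.54e+04 rad/s.
Step 2 — Component impedances:
  Z1: Z = jωL = j·7.54e+04·0.00428 = 0 + j322.7 Ω
  Z2: Z = 1/(jωC) = -j/(ω·C) = 0 - j13.26 Ω
  Z3: Z = 1/(jωC) = -j/(ω·C) = 0 - j0.1604 Ω
Step 3 — With the output port shorted to ground, the output series arm Z2 runs from the junction to ground; the shunt arm Z3 also runs from the junction to ground. They appear in parallel: Z3 || Z2 = 0 - j0.1585 Ω.
Step 4 — Series with input arm Z1: Z_in = Z1 + (Z3 || Z2) = 0 + j322.5 Ω = 322.5∠90.0° Ω.
Step 5 — Source phasor: V = 45.2∠0.0° V = 45.2 V.
Step 6 — Current: I = V / Z = 0 - j0.1401 A = 0.1401∠-90.0° A.
Step 7 — Complex power: S = V·I* = 0 + j6.334 VA.
Step 8 — Real power: P = Re(S) = 0 W.
Step 9 — Reactive power: Q = Im(S) = 6.334 VAR.
Step 10 — Apparent power: |S| = 6.334 VA.
Step 11 — Power factor: PF = P/|S| = 0 (lagging).

(a) P = 0 W  (b) Q = 6.334 VAR  (c) S = 6.334 VA  (d) PF = 0 (lagging)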